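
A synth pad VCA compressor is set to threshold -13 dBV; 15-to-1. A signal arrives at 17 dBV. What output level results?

-11 dBV

Overshoot: 17 − (-13) = 30 dB.
The 30 dB excess becomes 2 dB after 15:1 reduction.
That puts the output at -11 dBV.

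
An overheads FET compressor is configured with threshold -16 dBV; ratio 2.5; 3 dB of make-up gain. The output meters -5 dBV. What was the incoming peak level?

4 dBV

Remove make-up: -5 − 3 = -8 dBV.
That's 8 dB above the -16 dBV threshold.
Input overshoot = R × output overshoot = 20 dB → input = -16 + 20 = 4 dBV.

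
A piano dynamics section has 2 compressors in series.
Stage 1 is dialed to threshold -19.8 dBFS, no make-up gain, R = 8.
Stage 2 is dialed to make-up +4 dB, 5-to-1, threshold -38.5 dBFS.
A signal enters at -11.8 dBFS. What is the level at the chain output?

-30.56 dBFS

Stage 1: overshoot 8 dB → 8/8 = 1 dB → -18.8 dBFS.
Stage 2: -18.8 dBFS is 19.7 dB over -38.5 dBFS; at 5:1 that becomes 3.94 dB over, giving -34.56 dBFS; +4 dB make-up → -30.56 dBFS.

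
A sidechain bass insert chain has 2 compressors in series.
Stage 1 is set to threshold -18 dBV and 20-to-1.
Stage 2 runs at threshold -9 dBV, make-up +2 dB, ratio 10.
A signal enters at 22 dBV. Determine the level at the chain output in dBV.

Stage 1: 40 dB above -18 dBV, reduced 20:1 to 2 dB above → -16 dBV.
Stage 2: -16 dBV ≤ -9 dBV, so stage 2 doesn't engage; make-up brings it to -14 dBV.

-14 dBV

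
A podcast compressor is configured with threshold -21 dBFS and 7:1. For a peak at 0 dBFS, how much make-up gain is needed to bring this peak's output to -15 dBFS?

Overshoot 21 dB → 21/7 = 3 dB after compression, so the compressed level is -21 + 3 = -18 dBFS.
Make-up = target − compressed = -15 − (-18) = 3 dB.

3 dB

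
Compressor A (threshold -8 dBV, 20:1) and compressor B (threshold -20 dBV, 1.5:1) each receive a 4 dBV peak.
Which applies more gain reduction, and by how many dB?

A, by 3.4 dB

A: GR = 12 − 12/20 = 11.4 dB.
B: GR = 24 − 24/1.5 = 8 dB.
A reduces 3.4 dB more.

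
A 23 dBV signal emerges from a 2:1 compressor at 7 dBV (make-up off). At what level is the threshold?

-9 dBV

Let T be the threshold. Output overshoot = (input overshoot)/R, so 7 − T = (23 − T)/2.
2·(7 − T) = 23 − T → 1·T = 14 − 23 = -9.
T = -9/1 = -9 dBV.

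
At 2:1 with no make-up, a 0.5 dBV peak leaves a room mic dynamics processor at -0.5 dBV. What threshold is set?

-1.5 dBV

Input is 2 dB above T (since output overshoot × R = input overshoot: (-0.5 − T)·2 = 0.5 − T gives T = -1.5 dBV).
Check: -1.5 + (0.5 − (-1.5))/2 = -1.5 + 1 = -0.5 dBV. ✓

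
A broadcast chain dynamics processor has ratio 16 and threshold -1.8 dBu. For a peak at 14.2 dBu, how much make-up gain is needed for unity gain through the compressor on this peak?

The peak compresses to -1.8 + 16/16 = -0.8 dBu.
To reach 14.2 dBu requires 14.2 − (-0.8) = 15 dB of make-up.

15 dB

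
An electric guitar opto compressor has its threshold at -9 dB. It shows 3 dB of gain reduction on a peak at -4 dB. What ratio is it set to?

Input overshoot = -4 − (-9) = 5 dB.
Output overshoot = 5 − 3 = 2 dB.
Ratio = input overshoot / output overshoot = 5 / 2 = 2.5.

2.5:1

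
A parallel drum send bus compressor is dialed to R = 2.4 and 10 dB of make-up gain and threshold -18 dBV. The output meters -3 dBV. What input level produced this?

-6 dBV

Stripping the +10 dB make-up gives -13 dBV at the gain stage.
Post-compression overshoot = -13 − (-18) = 5 dB.
Undo the ratio: input overshoot = 5 × 2.4 = 12 dB, giving input = -6 dBV.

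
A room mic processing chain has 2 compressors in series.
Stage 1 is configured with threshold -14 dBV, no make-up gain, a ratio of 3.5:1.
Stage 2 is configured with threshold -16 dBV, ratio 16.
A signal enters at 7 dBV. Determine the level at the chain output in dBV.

-15.5 dBV

Stage 1: 21 dB above -14 dBV, reduced 3.5:1 to 6 dB above → -8 dBV.
Stage 2: 8 dB above -16 dBV, reduced 16:1 to 0.5 dB above → -15.5 dBV.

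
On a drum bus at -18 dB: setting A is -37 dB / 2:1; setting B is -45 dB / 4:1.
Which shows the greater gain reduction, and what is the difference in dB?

A: GR = 19 − 19/2 = 9.5 dB.
B: GR = 27 − 27/4 = 20.25 dB.
B reduces 10.75 dB more.

B, by 10.75 dB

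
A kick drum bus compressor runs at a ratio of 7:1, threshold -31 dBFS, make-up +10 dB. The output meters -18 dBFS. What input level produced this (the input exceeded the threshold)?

-10 dBFS

Stripping the +10 dB make-up gives -28 dBFS at the gain stage.
Post-compression overshoot = -28 − (-31) = 3 dB.
Before 7:1 compression the overshoot was 3 × 7 = 21 dB, so input = -31 + 21 = -10 dBFS.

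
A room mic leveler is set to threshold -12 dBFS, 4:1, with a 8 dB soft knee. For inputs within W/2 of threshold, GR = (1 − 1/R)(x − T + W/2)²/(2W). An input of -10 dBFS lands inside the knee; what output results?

x − T + W/2 = -10 − (-12) + 4 = 6.
GR = (1 − 1/4) × 6² / 16 = 0.75 × 36 / 16 = 1.6875 dB.
Output = -10 − 1.6875 = -11.6875 dBFS.

-11.6875 dBFS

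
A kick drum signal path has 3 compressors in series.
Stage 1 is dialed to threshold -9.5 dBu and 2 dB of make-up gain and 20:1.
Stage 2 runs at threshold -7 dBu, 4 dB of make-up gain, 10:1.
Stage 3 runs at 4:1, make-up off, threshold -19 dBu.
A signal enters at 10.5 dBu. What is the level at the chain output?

-14.9875 dBu

Stage 1: 20 dB above -9.5 dBu, reduced 20:1 to 1 dB above → -8.5 dBu; +2 dB make-up → -6.5 dBu.
Stage 2: -6.5 dBu is 0.5 dB over -7 dBu; at 10:1 that becomes 0.05 dB over, giving -6.95 dBu; +4 dB make-up → -2.95 dBu.
Stage 3: -2.95 dBu is 16.05 dB over -19 dBu; at 4:1 that becomes 4.0125 dB over, giving -14.9875 dBu.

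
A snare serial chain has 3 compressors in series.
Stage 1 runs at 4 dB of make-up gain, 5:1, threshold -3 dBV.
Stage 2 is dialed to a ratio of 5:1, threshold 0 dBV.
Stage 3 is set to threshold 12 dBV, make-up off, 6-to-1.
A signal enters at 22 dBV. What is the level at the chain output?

Stage 1: 22 dBV is 25 dB over -3 dBV; at 5:1 that becomes 5 dB over, giving 2 dBV; +4 dB make-up → 6 dBV.
Stage 2: 6 dB above 0 dBV, reduced 5:1 to 1.2 dB above → 1.2 dBV.
Stage 3: 1.2 dBV is at or below the 12 dBV threshold — no compression; output 1.2 dBV.

1.2 dBV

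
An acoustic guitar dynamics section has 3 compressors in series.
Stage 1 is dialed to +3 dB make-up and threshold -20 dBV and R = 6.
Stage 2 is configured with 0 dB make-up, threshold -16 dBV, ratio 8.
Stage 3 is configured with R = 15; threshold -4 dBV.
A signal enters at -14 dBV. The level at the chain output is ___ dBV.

-16 dBV

Stage 1: -14 dBV is 6 dB over -20 dBV; at 6:1 that becomes 1 dB over, giving -19 dBV; +3 dB make-up → -16 dBV.
Stage 2: below threshold (-16 ≤ -16); passes unchanged; output -16 dBV.
Stage 3: below threshold (-16 ≤ -4); passes unchanged; output -16 dBV.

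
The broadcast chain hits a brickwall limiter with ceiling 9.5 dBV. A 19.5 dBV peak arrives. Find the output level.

At ∞:1, everything above 9.5 dBV is held at the ceiling.

9.5 dBV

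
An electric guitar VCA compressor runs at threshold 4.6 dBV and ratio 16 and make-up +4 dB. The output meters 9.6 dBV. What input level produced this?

Stripping the +4 dB make-up gives 5.6 dBV at the gain stage.
That's 1 dB above the 4.6 dBV threshold.
Before 16:1 compression the overshoot was 1 × 16 = 16 dB, so input = 4.6 + 16 = 20.6 dBV.

20.6 dBV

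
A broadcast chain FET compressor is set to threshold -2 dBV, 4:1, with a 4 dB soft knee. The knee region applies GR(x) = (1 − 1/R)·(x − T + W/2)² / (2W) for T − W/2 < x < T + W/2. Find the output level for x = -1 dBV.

-1.84375 dBV

x − T + W/2 = -1 − (-2) + 2 = 3.
GR = (1 − 1/4) × 3² / 8 = 0.75 × 9 / 8 = 0.84375 dB.
Output = -1 − 0.84375 = -1.84375 dBV.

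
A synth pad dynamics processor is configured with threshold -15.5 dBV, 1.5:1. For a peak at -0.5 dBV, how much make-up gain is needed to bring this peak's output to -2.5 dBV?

3 dB

The peak compresses to -15.5 + 15/1.5 = -5.5 dBV.
To reach -2.5 dBV requires -2.5 − (-5.5) = 3 dB of make-up.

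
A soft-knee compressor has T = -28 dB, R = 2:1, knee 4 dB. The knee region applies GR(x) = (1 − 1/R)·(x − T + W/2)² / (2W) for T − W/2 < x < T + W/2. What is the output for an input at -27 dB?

x − T + W/2 = -27 − (-28) + 2 = 3.
GR = (1 − 1/2) × 3² / 8 = 0.5 × 9 / 8 = 0.5625 dB.
Output = -27 − 0.5625 = -27.5625 dB.

-27.5625 dB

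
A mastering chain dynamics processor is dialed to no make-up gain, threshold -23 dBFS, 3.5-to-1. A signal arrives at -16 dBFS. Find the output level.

-16 dBFS sits 7 dB over threshold.
The 7 dB excess becomes 2 dB after 3.5:1 reduction.
That puts the output at -21 dBFS.

-21 dBFS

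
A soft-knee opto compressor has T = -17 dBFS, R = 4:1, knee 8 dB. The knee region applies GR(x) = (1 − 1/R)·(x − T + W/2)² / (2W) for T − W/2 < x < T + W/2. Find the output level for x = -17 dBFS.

x − T + W/2 = -17 − (-17) + 4 = 4.
GR = (1 − 1/4) × 4² / 16 = 0.75 × 16 / 16 = 0.75 dB.
Output = -17 − 0.75 = -17.75 dBFS.

-17.75 dBFS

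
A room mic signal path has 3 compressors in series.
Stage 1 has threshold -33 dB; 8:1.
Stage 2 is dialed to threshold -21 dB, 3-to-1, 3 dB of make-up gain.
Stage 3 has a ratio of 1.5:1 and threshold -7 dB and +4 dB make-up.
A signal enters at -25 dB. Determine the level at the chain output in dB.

Stage 1: -25 dB is 8 dB over -33 dB; at 8:1 that becomes 1 dB over, giving -32 dB.
Stage 2: below threshold (-32 ≤ -21); passes unchanged; make-up brings it to -29 dB.
Stage 3: -29 dB is at or below the -7 dB threshold — no compression; make-up brings it to -25 dB.

-25 dB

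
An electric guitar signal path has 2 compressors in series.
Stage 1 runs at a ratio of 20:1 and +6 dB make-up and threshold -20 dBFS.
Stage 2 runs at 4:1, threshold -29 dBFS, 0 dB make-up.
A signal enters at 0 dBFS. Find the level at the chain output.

Stage 1: overshoot 20 dB → 20/20 = 1 dB → -19 dBFS; +6 dB make-up → -13 dBFS.
Stage 2: -13 dBFS is 16 dB over -29 dBFS; at 4:1 that becomes 4 dB over, giving -25 dBFS.

-25 dBFS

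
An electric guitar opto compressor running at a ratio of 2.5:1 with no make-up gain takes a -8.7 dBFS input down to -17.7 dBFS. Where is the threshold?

-23.7 dBFS

Let T be the threshold. Output overshoot = (input overshoot)/R, so -17.7 − T = (-8.7 − T)/2.5.
2.5·(-17.7 − T) = -8.7 − T → 1.5·T = -44.25 − (-8.7) = -35.55.
T = -35.55/1.5 = -23.7 dBFS.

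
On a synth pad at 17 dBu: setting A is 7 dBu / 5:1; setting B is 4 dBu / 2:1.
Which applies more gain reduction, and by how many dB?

A, by 1.5 dB

A: overshoot 10 dB → output overshoot 2 dB → GR 8 dB.
B: overshoot 13 dB → output overshoot 6.5 dB → GR 6.5 dB.
Difference: 1.5 dB in favour of A.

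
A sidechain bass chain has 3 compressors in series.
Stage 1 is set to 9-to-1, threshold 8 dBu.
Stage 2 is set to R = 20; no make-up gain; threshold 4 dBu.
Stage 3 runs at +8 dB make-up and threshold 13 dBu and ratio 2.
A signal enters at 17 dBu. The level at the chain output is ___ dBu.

12.25 dBu

Stage 1: 9 dB above 8 dBu, reduced 9:1 to 1 dB above → 9 dBu.
Stage 2: 9 dBu is 5 dB over 4 dBu; at 20:1 that becomes 0.25 dB over, giving 4.25 dBu.
Stage 3: 4.25 dBu is at or below the 13 dBu threshold — no compression; make-up brings it to 12.25 dBu.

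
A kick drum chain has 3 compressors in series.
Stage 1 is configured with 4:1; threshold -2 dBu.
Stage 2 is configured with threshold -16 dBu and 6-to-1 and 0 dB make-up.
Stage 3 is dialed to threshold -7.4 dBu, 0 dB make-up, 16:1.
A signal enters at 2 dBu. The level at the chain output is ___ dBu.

Stage 1: 4 dB above -2 dBu, reduced 4:1 to 1 dB above → -1 dBu.
Stage 2: 15 dB above -16 dBu, reduced 6:1 to 2.5 dB above → -13.5 dBu.
Stage 3: -13.5 dBu ≤ -7.4 dBu, so stage 3 doesn't engage; output -13.5 dBu.

-13.5 dBu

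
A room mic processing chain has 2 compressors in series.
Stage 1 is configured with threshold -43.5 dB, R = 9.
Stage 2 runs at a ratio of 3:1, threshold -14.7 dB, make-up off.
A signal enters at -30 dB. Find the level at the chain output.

Stage 1: 13.5 dB above -43.5 dB, reduced 9:1 to 1.5 dB above → -42 dB.
Stage 2: -42 dB is at or below the -14.7 dB threshold — no compression; output -42 dB.

-42 dB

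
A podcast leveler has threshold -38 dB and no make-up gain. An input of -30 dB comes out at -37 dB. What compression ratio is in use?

Input overshoot = -30 − (-38) = 8 dB; output overshoot = -37 − (-38) = 1 dB.
Ratio = 8 / 1 = 8.

8:1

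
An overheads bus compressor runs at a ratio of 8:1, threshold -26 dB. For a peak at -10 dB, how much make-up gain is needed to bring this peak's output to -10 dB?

14 dB

Overshoot 16 dB → 16/8 = 2 dB after compression, so the compressed level is -26 + 2 = -24 dB.
Make-up = target − compressed = -10 − (-24) = 14 dB.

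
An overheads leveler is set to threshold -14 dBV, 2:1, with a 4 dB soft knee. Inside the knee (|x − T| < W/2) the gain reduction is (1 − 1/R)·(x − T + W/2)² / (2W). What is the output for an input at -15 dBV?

x − T + W/2 = -15 − (-14) + 2 = 1.
GR = (1 − 1/2) × 1² / 8 = 0.5 × 1 / 8 = 0.0625 dB.
Output = -15 − 0.0625 = -15.0625 dBV.

-15.0625 dBV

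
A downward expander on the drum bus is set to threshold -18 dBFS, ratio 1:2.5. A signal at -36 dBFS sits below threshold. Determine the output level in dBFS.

Undershoot = (-18) − (-36) = 18 dB.
At 1:2.5, that expands to 45 dB under threshold.
Output = -18 − 45 = -63 dBFS.

-63 dBFS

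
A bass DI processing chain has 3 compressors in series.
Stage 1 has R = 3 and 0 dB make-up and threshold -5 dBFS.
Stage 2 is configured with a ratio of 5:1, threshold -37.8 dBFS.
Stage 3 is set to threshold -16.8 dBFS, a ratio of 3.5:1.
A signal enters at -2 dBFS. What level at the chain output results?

Stage 1: 3 dB above -5 dBFS, reduced 3:1 to 1 dB above → -4 dBFS.
Stage 2: 33.8 dB above -37.8 dBFS, reduced 5:1 to 6.76 dB above → -31.04 dBFS.
Stage 3: -31.04 dBFS is at or below the -16.8 dBFS threshold — no compression; output -31.04 dBFS.

-31.04 dBFS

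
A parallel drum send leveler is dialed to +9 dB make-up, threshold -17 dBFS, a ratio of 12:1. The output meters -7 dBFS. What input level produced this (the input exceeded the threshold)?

-5 dBFS

Stripping the +9 dB make-up gives -16 dBFS at the gain stage.
The compressed level sits -16 − (-17) = 1 dB over threshold.
Before 12:1 compression the overshoot was 1 × 12 = 12 dB, so input = -17 + 12 = -5 dBFS.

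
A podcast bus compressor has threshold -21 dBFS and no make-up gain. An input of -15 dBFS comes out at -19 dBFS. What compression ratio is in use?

Input overshoot = -15 − (-21) = 6 dB; output overshoot = -19 − (-21) = 2 dB.
Ratio = 6 / 2 = 3.

3:1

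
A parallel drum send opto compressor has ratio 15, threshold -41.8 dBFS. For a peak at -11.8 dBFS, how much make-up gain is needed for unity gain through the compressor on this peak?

28 dB

Without make-up, output = threshold + overshoot/15 = -41.8 + 2 = -39.8 dBFS.
Gap to target: 28 dB.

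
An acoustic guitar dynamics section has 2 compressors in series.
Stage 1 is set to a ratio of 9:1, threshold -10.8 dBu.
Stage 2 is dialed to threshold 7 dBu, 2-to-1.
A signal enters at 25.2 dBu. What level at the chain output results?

Stage 1: overshoot 36 dB → 36/9 = 4 dB → -6.8 dBu.
Stage 2: -6.8 dBu ≤ 7 dBu, so stage 2 doesn't engage; output -6.8 dBu.

-6.8 dBu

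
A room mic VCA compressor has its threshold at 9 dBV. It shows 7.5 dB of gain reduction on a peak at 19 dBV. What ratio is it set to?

4:1

Input overshoot = 19 − 9 = 10 dB.
Output overshoot = 10 − 7.5 = 2.5 dB.
Ratio = input overshoot / output overshoot = 10 / 2.5 = 4.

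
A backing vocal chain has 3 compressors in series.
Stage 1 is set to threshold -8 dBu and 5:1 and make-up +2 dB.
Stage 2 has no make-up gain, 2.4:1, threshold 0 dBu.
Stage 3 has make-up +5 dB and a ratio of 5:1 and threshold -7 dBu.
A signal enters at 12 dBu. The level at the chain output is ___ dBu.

Stage 1: 12 dBu is 20 dB over -8 dBu; at 5:1 that becomes 4 dB over, giving -4 dBu; +2 dB make-up → -2 dBu.
Stage 2: below threshold (-2 ≤ 0); passes unchanged; output -2 dBu.
Stage 3: -2 dBu is 5 dB over -7 dBu; at 5:1 that becomes 1 dB over, giving -6 dBu; +5 dB make-up → -1 dBu.

-1 dBu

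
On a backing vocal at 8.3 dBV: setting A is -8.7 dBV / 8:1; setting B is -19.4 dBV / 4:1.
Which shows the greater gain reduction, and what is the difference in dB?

A: 17 dB over, compressed to 2.125 dB over, so 14.875 dB of GR.
B: 27.7 dB over, compressed to 6.925 dB over, so 20.775 dB of GR.
B reduces 5.9 dB more.

B, by 5.9 dB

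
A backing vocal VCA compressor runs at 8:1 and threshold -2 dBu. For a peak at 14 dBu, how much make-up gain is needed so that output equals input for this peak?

Without make-up, output = threshold + overshoot/8 = -2 + 2 = 0 dBu.
Gap to target: 14 dB.

14 dB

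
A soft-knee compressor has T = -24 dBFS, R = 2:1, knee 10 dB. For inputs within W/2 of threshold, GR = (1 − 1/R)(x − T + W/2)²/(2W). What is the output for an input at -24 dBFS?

-24.625 dBFS

x − T + W/2 = -24 − (-24) + 5 = 5.
GR = (1 − 1/2) × 5² / 20 = 0.5 × 25 / 20 = 0.625 dB.
Output = -24 − 0.625 = -24.625 dBFS.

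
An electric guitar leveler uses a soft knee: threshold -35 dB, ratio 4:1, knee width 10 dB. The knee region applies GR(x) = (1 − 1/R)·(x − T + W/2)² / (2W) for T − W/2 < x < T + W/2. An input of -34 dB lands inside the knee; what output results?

x − T + W/2 = -34 − (-35) + 5 = 6.
GR = (1 − 1/4) × 6² / 20 = 0.75 × 36 / 20 = 1.35 dB.
Output = -34 − 1.35 = -35.35 dB.

-35.35 dB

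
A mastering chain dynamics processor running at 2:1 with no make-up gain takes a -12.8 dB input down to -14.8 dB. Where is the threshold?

-16.8 dB

Let T be the threshold. Output overshoot = (input overshoot)/R, so -14.8 − T = (-12.8 − T)/2.
2·(-14.8 − T) = -12.8 − T → 1·T = -29.6 − (-12.8) = -16.8.
T = -16.8/1 = -16.8 dB.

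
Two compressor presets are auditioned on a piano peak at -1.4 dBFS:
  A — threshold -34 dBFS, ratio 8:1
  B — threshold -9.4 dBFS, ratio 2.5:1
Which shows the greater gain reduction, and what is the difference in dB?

A: GR = 32.6 − 32.6/8 = 28.525 dB.
B: GR = 8 − 8/2.5 = 4.8 dB.
Difference: 23.725 dB in favour of A.

A, by 23.725 dB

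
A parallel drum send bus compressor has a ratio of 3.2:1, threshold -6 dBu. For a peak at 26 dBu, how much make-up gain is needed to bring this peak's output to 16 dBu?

The peak compresses to -6 + 32/3.2 = 4 dBu.
To reach 16 dBu requires 16 − 4 = 12 dB of make-up.

12 dB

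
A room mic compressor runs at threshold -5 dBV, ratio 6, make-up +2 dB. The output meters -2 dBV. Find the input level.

1 dBV

Before make-up, the level was -2 − 2 = -4 dBV.
That's 1 dB above the -5 dBV threshold.
Before 6:1 compression the overshoot was 1 × 6 = 6 dB, so input = -5 + 6 = 1 dBV.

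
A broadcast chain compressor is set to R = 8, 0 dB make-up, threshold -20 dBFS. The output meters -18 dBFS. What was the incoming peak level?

-4 dBFS

Post-compression overshoot = -18 − (-20) = 2 dB.
Input overshoot = R × output overshoot = 16 dB → input = -20 + 16 = -4 dBFS.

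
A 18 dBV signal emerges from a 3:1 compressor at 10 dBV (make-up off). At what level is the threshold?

6 dBV

Let T be the threshold. Output overshoot = (input overshoot)/R, so 10 − T = (18 − T)/3.
3·(10 − T) = 18 − T → 2·T = 30 − 18 = 12.
T = 12/2 = 6 dBV.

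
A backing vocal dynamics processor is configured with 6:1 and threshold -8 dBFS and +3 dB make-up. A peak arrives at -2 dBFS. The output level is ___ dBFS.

The input is 6 dB above the -8 dBFS threshold.
The 6 dB excess becomes 1 dB after 6:1 reduction.
That puts the output at -7 dBFS; make-up adds 3 dB, giving -4 dBFS.

-4 dBFS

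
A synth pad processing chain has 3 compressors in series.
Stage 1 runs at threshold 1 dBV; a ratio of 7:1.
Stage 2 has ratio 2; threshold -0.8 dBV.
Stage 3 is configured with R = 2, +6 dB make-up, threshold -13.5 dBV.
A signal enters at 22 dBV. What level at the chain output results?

Stage 1: 21 dB above 1 dBV, reduced 7:1 to 3 dB above → 4 dBV.
Stage 2: 4 dBV is 4.8 dB over -0.8 dBV; at 2:1 that becomes 2.4 dB over, giving 1.6 dBV.
Stage 3: overshoot 15.1 dB → 15.1/2 = 7.55 dB → -5.95 dBV; +6 dB make-up → 0.05 dBV.

0.05 dBV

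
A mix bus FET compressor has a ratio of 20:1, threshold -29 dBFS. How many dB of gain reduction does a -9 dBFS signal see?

19 dB

-9 dBFS exceeds the threshold by 20 dB.
A 20:1 ratio leaves 1 dB of that excess.
GR = overshoot in − overshoot out = 20 − 1 = 19 dB.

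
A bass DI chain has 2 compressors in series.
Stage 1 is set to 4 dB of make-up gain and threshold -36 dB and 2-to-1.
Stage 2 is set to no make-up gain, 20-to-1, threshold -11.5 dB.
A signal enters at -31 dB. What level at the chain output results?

-29.5 dB

Stage 1: -31 dB is 5 dB over -36 dB; at 2:1 that becomes 2.5 dB over, giving -33.5 dB; +4 dB make-up → -29.5 dB.
Stage 2: -29.5 dB ≤ -11.5 dB, so stage 2 doesn't engage; output -29.5 dB.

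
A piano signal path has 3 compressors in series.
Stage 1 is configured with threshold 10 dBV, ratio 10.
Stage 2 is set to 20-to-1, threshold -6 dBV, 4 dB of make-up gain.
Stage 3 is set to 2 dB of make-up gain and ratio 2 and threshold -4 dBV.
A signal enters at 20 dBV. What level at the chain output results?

-0.575 dBV

Stage 1: 20 dBV is 10 dB over 10 dBV; at 10:1 that becomes 1 dB over, giving 11 dBV.
Stage 2: overshoot 17 dB → 17/20 = 0.85 dB → -5.15 dBV; +4 dB make-up → -1.15 dBV.
Stage 3: 2.85 dB above -4 dBV, reduced 2:1 to 1.425 dB above → -2.575 dBV; +2 dB make-up → -0.575 dBV.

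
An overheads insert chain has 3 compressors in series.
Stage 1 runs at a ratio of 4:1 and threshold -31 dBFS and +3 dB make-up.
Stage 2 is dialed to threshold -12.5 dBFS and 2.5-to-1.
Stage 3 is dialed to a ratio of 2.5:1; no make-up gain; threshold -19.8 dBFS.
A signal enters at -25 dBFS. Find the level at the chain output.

-26.5 dBFS

Stage 1: 6 dB above -31 dBFS, reduced 4:1 to 1.5 dB above → -29.5 dBFS; +3 dB make-up → -26.5 dBFS.
Stage 2: -26.5 dBFS ≤ -12.5 dBFS, so stage 2 doesn't engage; output -26.5 dBFS.
Stage 3: below threshold (-26.5 ≤ -19.8); passes unchanged; output -26.5 dBFS.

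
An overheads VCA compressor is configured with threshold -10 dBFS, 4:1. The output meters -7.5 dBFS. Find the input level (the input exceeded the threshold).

0 dBFS

The compressed level sits -7.5 − (-10) = 2.5 dB over threshold.
Undo the ratio: input overshoot = 2.5 × 4 = 10 dB, giving input = 0 dBFS.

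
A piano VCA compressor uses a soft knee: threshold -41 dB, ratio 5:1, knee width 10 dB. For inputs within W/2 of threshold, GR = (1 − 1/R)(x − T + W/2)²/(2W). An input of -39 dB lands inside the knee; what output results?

-40.96 dB

x − T + W/2 = -39 − (-41) + 5 = 7.
GR = (1 − 1/5) × 7² / 20 = 0.8 × 49 / 20 = 1.96 dB.
Output = -39 − 1.96 = -40.96 dB.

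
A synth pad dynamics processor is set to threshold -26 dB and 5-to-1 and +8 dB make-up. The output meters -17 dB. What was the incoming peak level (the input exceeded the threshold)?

Remove make-up: -17 − 8 = -25 dB.
Post-compression overshoot = -25 − (-26) = 1 dB.
Undo the ratio: input overshoot = 1 × 5 = 5 dB, giving input = -21 dB.

-21 dB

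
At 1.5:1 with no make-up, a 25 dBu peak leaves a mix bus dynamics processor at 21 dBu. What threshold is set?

Gain reduction = 25 − 21 = 4 dB; output overshoot = GR / (R − 1) = 4 / 0.5 = 8 dB.
Threshold = output − output overshoot = 21 − 8 = 13 dBu.

13 dBu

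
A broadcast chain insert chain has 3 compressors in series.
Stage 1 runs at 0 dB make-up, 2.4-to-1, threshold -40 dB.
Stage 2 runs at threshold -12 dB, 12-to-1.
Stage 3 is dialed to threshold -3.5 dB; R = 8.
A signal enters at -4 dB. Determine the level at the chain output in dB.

-25 dB

Stage 1: 36 dB above -40 dB, reduced 2.4:1 to 15 dB above → -25 dB.
Stage 2: below threshold (-25 ≤ -12); passes unchanged; output -25 dB.
Stage 3: below threshold (-25 ≤ -3.5); passes unchanged; output -25 dB.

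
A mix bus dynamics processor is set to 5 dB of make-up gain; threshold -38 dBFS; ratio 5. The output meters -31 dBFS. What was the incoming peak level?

Before make-up, the level was -31 − 5 = -36 dBFS.
Post-compression overshoot = -36 − (-38) = 2 dB.
Undo the ratio: input overshoot = 2 × 5 = 10 dB, giving input = -28 dBFS.

-28 dBFS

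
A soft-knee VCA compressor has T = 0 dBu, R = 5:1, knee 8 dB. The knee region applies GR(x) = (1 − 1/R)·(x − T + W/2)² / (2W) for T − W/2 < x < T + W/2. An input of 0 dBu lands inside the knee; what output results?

-0.8 dBu

x − T + W/2 = 0 − 0 + 4 = 4.
GR = (1 − 1/5) × 4² / 16 = 0.8 × 16 / 16 = 0.8 dB.
Output = 0 − 0.8 = -0.8 dBu.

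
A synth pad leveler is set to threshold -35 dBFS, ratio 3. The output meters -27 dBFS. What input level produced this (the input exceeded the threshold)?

-11 dBFS

The compressed level sits -27 − (-35) = 8 dB over threshold.
Before 3:1 compression the overshoot was 8 × 3 = 24 dB, so input = -35 + 24 = -11 dBFS.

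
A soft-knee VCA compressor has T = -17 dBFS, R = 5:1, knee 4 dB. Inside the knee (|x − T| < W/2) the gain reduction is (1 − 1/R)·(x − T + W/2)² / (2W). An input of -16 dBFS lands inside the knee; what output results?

-16.9 dBFS

x − T + W/2 = -16 − (-17) + 2 = 3.
GR = (1 − 1/5) × 3² / 8 = 0.8 × 9 / 8 = 0.9 dB.
Output = -16 − 0.9 = -16.9 dBFS.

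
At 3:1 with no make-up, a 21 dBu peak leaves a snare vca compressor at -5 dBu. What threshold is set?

Input is 39 dB above T (since output overshoot × R = input overshoot: (-5 − T)·3 = 21 − T gives T = -18 dBu).
Check: -18 + (21 − (-18))/3 = -18 + 13 = -5 dBu. ✓

-18 dBu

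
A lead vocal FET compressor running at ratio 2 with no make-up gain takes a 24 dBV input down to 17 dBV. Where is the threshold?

Input is 14 dB above T (since output overshoot × R = input overshoot: (17 − T)·2 = 24 − T gives T = 10 dBV).
Check: 10 + (24 − 10)/2 = 10 + 7 = 17 dBV. ✓

10 dBV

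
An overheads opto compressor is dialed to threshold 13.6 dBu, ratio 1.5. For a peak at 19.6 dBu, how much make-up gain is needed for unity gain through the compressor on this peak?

The peak compresses to 13.6 + 6/1.5 = 17.6 dBu.
To reach 19.6 dBu requires 19.6 − 17.6 = 2 dB of make-up.

2 dB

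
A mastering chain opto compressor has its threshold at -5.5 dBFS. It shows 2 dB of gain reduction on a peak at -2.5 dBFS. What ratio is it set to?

3:1

Input overshoot = -2.5 − (-5.5) = 3 dB.
Output overshoot = 3 − 2 = 1 dB.
Ratio = input overshoot / output overshoot = 3 / 1 = 3.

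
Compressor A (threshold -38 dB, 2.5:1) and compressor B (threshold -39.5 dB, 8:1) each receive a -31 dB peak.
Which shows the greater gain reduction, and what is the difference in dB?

B, by 3.2375 dB

A: 7 dB over, compressed to 2.8 dB over, so 4.2 dB of GR.
B: 8.5 dB over, compressed to 1.0625 dB over, so 7.4375 dB of GR.
B applies 3.2375 dB more gain reduction.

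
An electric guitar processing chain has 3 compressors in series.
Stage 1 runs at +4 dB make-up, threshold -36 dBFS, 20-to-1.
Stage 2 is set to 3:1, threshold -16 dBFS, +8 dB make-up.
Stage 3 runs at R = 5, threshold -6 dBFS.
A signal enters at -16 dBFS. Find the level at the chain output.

-23 dBFS

Stage 1: overshoot 20 dB → 20/20 = 1 dB → -35 dBFS; +4 dB make-up → -31 dBFS.
Stage 2: below threshold (-31 ≤ -16); passes unchanged; make-up brings it to -23 dBFS.
Stage 3: -23 dBFS is at or below the -6 dBFS threshold — no compression; output -23 dBFS.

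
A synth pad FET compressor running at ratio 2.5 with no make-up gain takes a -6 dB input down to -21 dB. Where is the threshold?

Gain reduction = -6 − (-21) = 15 dB; output overshoot = GR / (R − 1) = 15 / 1.5 = 10 dB.
Threshold = output − output overshoot = -21 − 10 = -31 dB.

-31 dB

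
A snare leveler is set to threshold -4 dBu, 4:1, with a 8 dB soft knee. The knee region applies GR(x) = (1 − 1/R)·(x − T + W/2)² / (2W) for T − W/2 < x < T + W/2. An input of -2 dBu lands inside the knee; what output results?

-3.6875 dBu

x − T + W/2 = -2 − (-4) + 4 = 6.
GR = (1 − 1/4) × 6² / 16 = 0.75 × 36 / 16 = 1.6875 dB.
Output = -2 − 1.6875 = -3.6875 dBu.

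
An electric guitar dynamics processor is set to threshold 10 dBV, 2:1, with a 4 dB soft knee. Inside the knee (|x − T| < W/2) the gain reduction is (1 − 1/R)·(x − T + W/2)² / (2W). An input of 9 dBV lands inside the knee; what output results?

x − T + W/2 = 9 − 10 + 2 = 1.
GR = (1 − 1/2) × 1² / 8 = 0.5 × 1 / 8 = 0.0625 dB.
Output = 9 − 0.0625 = 8.9375 dBV.

8.9375 dBV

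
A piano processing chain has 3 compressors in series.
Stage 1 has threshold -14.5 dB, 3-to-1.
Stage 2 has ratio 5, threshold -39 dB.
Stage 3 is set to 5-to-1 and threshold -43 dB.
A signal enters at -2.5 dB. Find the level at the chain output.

-41.06 dB

Stage 1: 12 dB above -14.5 dB, reduced 3:1 to 4 dB above → -10.5 dB.
Stage 2: 28.5 dB above -39 dB, reduced 5:1 to 5.7 dB above → -33.3 dB.
Stage 3: 9.7 dB above -43 dB, reduced 5:1 to 1.94 dB above → -41.06 dB.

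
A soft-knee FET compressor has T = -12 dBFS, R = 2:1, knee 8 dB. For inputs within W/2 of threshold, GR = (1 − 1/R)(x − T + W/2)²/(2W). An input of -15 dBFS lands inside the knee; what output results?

x − T + W/2 = -15 − (-12) + 4 = 1.
GR = (1 − 1/2) × 1² / 16 = 0.5 × 1 / 16 = 0.03125 dB.
Output = -15 − 0.03125 = -15.03125 dBFS.

-15.03125 dBFS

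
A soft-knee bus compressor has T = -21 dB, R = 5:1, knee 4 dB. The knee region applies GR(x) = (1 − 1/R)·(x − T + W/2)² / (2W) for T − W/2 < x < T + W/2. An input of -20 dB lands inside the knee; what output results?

-20.9 dB

x − T + W/2 = -20 − (-21) + 2 = 3.
GR = (1 − 1/5) × 3² / 8 = 0.8 × 9 / 8 = 0.9 dB.
Output = -20 − 0.9 = -20.9 dB.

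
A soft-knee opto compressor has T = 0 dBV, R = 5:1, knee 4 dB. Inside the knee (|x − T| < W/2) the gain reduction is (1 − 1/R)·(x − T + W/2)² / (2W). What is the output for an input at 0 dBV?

-0.4 dBV

x − T + W/2 = 0 − 0 + 2 = 2.
GR = (1 − 1/5) × 2² / 8 = 0.8 × 4 / 8 = 0.4 dB.
Output = 0 − 0.4 = -0.4 dBV.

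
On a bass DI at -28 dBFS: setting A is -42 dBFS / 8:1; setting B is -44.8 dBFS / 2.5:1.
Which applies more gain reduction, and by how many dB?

A: overshoot 14 dB → output overshoot 1.75 dB → GR 12.25 dB.
B: overshoot 16.8 dB → output overshoot 6.72 dB → GR 10.08 dB.
A applies 2.17 dB more gain reduction.

A, by 2.17 dB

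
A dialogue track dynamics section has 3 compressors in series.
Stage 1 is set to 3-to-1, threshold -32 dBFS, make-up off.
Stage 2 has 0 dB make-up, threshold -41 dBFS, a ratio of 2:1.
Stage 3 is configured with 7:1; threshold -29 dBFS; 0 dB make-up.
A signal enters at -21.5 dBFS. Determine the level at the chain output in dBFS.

-34.75 dBFS

Stage 1: -21.5 dBFS is 10.5 dB over -32 dBFS; at 3:1 that becomes 3.5 dB over, giving -28.5 dBFS.
Stage 2: overshoot 12.5 dB → 12.5/2 = 6.25 dB → -34.75 dBFS.
Stage 3: -34.75 dBFS ≤ -29 dBFS, so stage 3 doesn't engage; output -34.75 dBFS.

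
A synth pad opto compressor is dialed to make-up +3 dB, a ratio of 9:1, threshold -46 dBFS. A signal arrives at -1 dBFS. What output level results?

-38 dBFS

The input is 45 dB above the -46 dBFS threshold.
9:1 compression reduces that to 45/9 = 5 dB over.
Output = -46 + 5 = -41 dBFS; make-up adds 3 dB, giving -38 dBFS.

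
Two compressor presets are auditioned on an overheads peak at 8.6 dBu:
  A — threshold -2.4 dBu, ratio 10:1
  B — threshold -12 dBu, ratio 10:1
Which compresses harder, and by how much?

A: overshoot 11 dB → output overshoot 1.1 dB → GR 9.9 dB.
B: overshoot 20.6 dB → output overshoot 2.06 dB → GR 18.54 dB.
B reduces 8.64 dB more.

B, by 8.64 dB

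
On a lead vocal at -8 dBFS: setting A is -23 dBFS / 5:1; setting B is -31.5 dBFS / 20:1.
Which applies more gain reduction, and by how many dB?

A: GR = 15 − 15/5 = 12 dB.
B: GR = 23.5 − 23.5/20 = 22.325 dB.
B reduces 10.325 dB more.

B, by 10.325 dB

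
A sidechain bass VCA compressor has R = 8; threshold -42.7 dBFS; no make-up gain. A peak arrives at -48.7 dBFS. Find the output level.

-48.7 dBFS

-48.7 dBFS is 6 dB below the -42.7 dBFS threshold, so no gain reduction is applied.
Output = input = -48.7 dBFS.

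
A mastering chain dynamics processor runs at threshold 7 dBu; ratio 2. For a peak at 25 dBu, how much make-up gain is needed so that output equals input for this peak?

9 dB

Without make-up, output = threshold + overshoot/2 = 7 + 9 = 16 dBu.
Gap to target: 9 dB.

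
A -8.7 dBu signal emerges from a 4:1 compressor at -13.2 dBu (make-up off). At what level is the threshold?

Let T be the threshold. Output overshoot = (input overshoot)/R, so -13.2 − T = (-8.7 − T)/4.
4·(-13.2 − T) = -8.7 − T → 3·T = -52.8 − (-8.7) = -44.1.
T = -44.1/3 = -14.7 dBu.

-14.7 dBu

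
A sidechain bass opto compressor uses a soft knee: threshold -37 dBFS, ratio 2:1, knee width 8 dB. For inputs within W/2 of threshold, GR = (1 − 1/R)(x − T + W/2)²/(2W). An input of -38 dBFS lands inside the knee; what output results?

-38.28125 dBFS

x − T + W/2 = -38 − (-37) + 4 = 3.
GR = (1 − 1/2) × 3² / 16 = 0.5 × 9 / 16 = 0.28125 dB.
Output = -38 − 0.28125 = -38.28125 dBFS.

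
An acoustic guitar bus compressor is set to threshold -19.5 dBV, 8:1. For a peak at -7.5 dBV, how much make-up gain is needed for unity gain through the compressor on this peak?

10.5 dB

The peak compresses to -19.5 + 12/8 = -18 dBV.
To reach -7.5 dBV requires -7.5 − (-18) = 10.5 dB of make-up.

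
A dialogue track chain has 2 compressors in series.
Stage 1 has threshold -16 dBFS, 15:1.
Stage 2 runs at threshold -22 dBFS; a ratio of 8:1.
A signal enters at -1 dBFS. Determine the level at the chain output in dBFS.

Stage 1: overshoot 15 dB → 15/15 = 1 dB → -15 dBFS.
Stage 2: overshoot 7 dB → 7/8 = 0.875 dB → -21.125 dBFS.

-21.125 dBFS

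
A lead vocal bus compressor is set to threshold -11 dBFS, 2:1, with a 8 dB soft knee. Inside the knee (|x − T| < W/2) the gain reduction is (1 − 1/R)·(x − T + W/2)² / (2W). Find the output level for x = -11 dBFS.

-11.5 dBFS

x − T + W/2 = -11 − (-11) + 4 = 4.
GR = (1 − 1/2) × 4² / 16 = 0.5 × 16 / 16 = 0.5 dB.
Output = -11 − 0.5 = -11.5 dBFS.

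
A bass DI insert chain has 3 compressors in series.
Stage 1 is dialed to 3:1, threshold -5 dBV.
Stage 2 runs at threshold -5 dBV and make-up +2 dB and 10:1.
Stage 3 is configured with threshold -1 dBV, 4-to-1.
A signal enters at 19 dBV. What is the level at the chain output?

-2.2 dBV

Stage 1: overshoot 24 dB → 24/3 = 8 dB → 3 dBV.
Stage 2: 3 dBV is 8 dB over -5 dBV; at 10:1 that becomes 0.8 dB over, giving -4.2 dBV; +2 dB make-up → -2.2 dBV.
Stage 3: -2.2 dBV ≤ -1 dBV, so stage 3 doesn't engage; output -2.2 dBV.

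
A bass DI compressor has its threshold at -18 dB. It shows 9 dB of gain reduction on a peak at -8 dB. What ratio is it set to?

Input overshoot = -8 − (-18) = 10 dB.
Output overshoot = 10 − 9 = 1 dB.
Ratio = input overshoot / output overshoot = 10 / 1 = 10.

10:1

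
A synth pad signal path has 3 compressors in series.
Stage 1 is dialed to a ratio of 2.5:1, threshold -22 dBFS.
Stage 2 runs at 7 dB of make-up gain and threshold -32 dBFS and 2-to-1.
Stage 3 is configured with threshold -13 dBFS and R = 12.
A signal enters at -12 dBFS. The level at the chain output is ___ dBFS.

-18 dBFS

Stage 1: overshoot 10 dB → 10/2.5 = 4 dB → -18 dBFS.
Stage 2: overshoot 14 dB → 14/2 = 7 dB → -25 dBFS; +7 dB make-up → -18 dBFS.
Stage 3: -18 dBFS is at or below the -13 dBFS threshold — no compression; output -18 dBFS.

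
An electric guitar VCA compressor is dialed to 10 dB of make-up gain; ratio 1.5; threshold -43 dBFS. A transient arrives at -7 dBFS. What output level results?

-7 dBFS sits 36 dB over threshold.
At 1.5:1 the overshoot is divided by 1.5, leaving 24 dB above threshold.
Output = -43 + 24 = -19 dBFS; make-up adds 10 dB, giving -9 dBFS.

-9 dBFS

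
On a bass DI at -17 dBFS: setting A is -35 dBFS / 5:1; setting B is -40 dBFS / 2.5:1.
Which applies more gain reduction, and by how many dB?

A: 18 dB over, compressed to 3.6 dB over, so 14.4 dB of GR.
B: 23 dB over, compressed to 9.2 dB over, so 13.8 dB of GR.
Difference: 0.6 dB in favour of A.

A, by 0.6 dB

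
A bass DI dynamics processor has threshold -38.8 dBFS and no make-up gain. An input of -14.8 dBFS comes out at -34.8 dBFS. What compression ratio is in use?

6:1

Input overshoot = -14.8 − (-38.8) = 24 dB; output overshoot = -34.8 − (-38.8) = 4 dB.
Ratio = 24 / 4 = 6.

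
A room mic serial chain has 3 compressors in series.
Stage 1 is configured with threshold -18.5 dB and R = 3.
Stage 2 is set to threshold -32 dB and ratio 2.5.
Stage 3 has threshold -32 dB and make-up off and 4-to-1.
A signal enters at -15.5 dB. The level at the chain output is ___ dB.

Stage 1: 3 dB above -18.5 dB, reduced 3:1 to 1 dB above → -17.5 dB.
Stage 2: overshoot 14.5 dB → 14.5/2.5 = 5.8 dB → -26.2 dB.
Stage 3: 5.8 dB above -32 dB, reduced 4:1 to 1.45 dB above → -30.55 dB.

-30.55 dB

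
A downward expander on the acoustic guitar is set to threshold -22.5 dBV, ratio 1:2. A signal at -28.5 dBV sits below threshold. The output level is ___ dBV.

-34.5 dBV

Below threshold, a 1:2 expander applies gain = (2−1)×(T − x) of attenuation.
(2−1) × 6 = 6 dB, so output = -28.5 − 6 = -34.5 dBV.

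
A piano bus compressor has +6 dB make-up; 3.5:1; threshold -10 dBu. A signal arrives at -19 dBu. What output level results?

-19 dBu is 9 dB below the -10 dBu threshold, so no gain reduction is applied.
Make-up gain adds 6 dB: -19 + 6 = -13 dBu.

-13 dBu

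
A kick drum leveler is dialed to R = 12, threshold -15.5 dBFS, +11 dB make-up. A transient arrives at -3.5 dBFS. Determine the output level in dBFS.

-3.5 dBFS sits 12 dB over threshold.
The 12 dB excess becomes 1 dB after 12:1 reduction.
Output = -15.5 + 1 = -14.5 dBFS; make-up adds 11 dB, giving -3.5 dBFS.

-3.5 dBFS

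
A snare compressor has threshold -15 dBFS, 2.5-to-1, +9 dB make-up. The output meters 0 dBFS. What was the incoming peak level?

Stripping the +9 dB make-up gives -9 dBFS at the gain stage.
That's 6 dB above the -15 dBFS threshold.
Input overshoot = R × output overshoot = 15 dB → input = -15 + 15 = 0 dBFS.

0 dBFS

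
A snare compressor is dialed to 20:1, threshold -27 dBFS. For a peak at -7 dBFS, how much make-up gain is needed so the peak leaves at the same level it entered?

The peak compresses to -27 + 20/20 = -26 dBFS.
To reach -7 dBFS requires -7 − (-26) = 19 dB of make-up.

19 dB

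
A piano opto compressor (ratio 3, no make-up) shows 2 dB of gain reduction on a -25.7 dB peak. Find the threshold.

Let T be the threshold. Output overshoot = (input overshoot)/R, so -27.7 − T = (-25.7 − T)/3.
3·(-27.7 − T) = -25.7 − T → 2·T = -83.1 − (-25.7) = -57.4.
T = -57.4/2 = -28.7 dB.

-28.7 dB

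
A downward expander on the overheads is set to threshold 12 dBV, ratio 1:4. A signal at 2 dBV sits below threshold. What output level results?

-28 dBV

Undershoot = 12 − 2 = 10 dB.
At 1:4, that expands to 40 dB under threshold.
Output = 12 − 40 = -28 dBV.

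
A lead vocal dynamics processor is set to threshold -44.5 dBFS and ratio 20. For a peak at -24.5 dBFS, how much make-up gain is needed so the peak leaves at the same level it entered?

Without make-up, output = threshold + overshoot/20 = -44.5 + 1 = -43.5 dBFS.
Gap to target: 19 dB.

19 dB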